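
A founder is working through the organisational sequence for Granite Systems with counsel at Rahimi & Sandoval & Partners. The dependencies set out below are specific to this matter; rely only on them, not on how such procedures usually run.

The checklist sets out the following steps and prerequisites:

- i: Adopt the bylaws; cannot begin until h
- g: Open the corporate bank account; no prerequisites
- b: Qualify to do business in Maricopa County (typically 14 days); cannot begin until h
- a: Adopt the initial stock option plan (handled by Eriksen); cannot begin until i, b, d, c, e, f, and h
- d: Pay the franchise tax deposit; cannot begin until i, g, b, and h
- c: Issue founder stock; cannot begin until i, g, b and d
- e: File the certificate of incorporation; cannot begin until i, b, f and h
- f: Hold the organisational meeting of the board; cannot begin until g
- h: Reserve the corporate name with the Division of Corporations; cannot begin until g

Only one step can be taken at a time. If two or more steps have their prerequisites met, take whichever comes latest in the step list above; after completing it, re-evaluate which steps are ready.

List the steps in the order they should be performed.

g, h, f, b, i, e, d, c, a

g is the only step with nothing outstanding, so it goes first.
h and f are both available; h is listed later → h.
b and i now also ready, so the ready set is {f, b, i}; f is listed later → f.
Now b and i have their prerequisites met. b is listed later, so b next.
Next only i has its prerequisites met → i.
e and d are both available; e is listed later → e.
d needed h, b, g and i, now all done → d.
c needed d, b, g and i, now all done → c.
a needed h, f, e, c, d, b and i, now all done → a.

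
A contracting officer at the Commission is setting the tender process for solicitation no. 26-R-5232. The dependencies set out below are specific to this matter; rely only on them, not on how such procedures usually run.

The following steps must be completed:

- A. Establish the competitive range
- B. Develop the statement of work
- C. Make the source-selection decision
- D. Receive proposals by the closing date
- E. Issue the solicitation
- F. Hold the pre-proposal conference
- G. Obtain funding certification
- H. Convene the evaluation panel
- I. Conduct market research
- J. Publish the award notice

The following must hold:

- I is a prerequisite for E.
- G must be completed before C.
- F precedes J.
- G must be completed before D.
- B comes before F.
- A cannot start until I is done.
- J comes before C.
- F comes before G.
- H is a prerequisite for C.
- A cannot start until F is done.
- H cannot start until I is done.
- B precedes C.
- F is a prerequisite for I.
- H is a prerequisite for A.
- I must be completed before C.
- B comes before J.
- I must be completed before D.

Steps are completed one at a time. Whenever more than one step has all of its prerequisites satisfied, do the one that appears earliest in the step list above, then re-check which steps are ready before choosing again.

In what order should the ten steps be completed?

B, F, G, I, D, E, H, A, J, C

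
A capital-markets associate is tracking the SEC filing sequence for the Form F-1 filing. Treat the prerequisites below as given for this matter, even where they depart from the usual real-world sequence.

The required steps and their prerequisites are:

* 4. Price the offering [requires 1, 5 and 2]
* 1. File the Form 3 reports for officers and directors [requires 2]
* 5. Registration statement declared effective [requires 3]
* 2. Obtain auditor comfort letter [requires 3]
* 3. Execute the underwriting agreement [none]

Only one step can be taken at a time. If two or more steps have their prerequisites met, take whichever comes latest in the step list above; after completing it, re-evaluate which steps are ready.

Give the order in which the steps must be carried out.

3 has no prerequisites → 3 first.
Ready: 2 and 5. 2 is listed later → 2.
5 and 1 are both available; 5 is listed later → 5.
1 needed 2, now all done → 1.
Next only 4 has its prerequisites met → 4.

3 2 5 1 4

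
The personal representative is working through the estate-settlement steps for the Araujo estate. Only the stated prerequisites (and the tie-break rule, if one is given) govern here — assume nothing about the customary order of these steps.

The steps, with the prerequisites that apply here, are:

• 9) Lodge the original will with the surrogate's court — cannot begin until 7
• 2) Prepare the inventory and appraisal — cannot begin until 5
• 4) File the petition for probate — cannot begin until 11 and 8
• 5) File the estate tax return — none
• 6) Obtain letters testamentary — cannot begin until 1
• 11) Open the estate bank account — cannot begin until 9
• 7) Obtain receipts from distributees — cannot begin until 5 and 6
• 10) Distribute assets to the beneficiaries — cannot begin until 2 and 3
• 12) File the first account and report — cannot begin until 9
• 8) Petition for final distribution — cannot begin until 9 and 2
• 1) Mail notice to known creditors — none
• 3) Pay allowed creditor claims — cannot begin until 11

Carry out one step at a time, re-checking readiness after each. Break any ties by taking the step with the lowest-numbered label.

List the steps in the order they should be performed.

1 5 2 6 7 9 8 11 3 4 10 12

1 and 5 have no prerequisites; 1 has the earlier label, so 1 is first.
5 and 6 are both available; 5 has the earlier label → 5.
2 now also ready, so the ready set is {2, 6}; 2 has the earlier label → 2.
6 is the only step now ready → 6.
7 is the only step now ready → 7.
Next only 9 has its prerequisites met → 9.
Now 8, 11 and 12 have their prerequisites met. 8 has the earlier label, so 8 next.
Now 11 and 12 have their prerequisites met. 11 has the earlier label, so 11 next.
3, 4 and 12 are all available; 3 has the earlier label → 3.
Now 4, 10 and 12 have their prerequisites met. 4 has the earlier label, so 4 next.
Now 10 and 12 have their prerequisites met. 10 has the earlier label, so 10 next.
That leaves 12 as the only ready step → 12.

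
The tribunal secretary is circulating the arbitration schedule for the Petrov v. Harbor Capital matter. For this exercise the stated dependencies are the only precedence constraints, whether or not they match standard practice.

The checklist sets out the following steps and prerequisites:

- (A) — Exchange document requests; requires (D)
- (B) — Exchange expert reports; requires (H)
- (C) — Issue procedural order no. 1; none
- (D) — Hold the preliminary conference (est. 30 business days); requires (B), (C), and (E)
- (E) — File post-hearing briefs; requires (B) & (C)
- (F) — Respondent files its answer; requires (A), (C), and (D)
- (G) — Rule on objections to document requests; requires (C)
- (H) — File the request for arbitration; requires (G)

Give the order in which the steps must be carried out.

(C) is the only step with nothing outstanding, so it goes first.
Next only (G) has its prerequisites met → (G).
Next only (H) has its prerequisites met → (H).
That leaves (B) as the only ready step → (B).
(E) is the only step now ready → (E).
(D) is the only step now ready → (D).
(A) needed (D), now all done → (A).
(F) needed (A), (C) and (D), now all done → (F).

(C), (G), (H), (B), (E), (D), (A), (F)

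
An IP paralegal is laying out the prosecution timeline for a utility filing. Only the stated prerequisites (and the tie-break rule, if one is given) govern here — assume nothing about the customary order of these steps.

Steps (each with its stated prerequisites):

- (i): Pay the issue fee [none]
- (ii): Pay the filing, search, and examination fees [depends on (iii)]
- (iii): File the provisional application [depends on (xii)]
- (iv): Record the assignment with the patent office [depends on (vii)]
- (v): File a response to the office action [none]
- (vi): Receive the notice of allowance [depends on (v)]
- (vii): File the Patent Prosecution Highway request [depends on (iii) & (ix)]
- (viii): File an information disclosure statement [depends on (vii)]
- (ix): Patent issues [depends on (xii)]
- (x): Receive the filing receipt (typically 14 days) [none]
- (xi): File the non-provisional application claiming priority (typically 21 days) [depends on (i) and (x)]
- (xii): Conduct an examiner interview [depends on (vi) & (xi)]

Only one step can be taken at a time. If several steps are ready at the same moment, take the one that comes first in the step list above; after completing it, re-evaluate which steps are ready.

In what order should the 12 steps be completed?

Nothing is required for (i), (v) and (x). (i) is listed earlier → (i) first.
Ready: (v) and (x). (v) is listed earlier → (v).
Now (vi) and (x) have their prerequisites met. (vi) is listed earlier, so (vi) next.
Next only (x) has its prerequisites met → (x).
(xi) needed (i) and (x), now all done → (xi).
Next only (xii) has its prerequisites met → (xii).
Now (iii) and (ix) have their prerequisites met. (iii) is listed earlier, so (iii) next.
(ii) and (ix) are both available; (ii) is listed earlier → (ii).
Next only (ix) has its prerequisites met → (ix).
(vii) needed (iii) and (ix), now all done → (vii).
(iv) and (viii) are both available; (iv) is listed earlier → (iv).
(viii) needed (vii), now all done → (viii).

(i), (v), (vi), (x), (xi), (xii), (iii), (ii), (ix), (vii), (iv), (viii)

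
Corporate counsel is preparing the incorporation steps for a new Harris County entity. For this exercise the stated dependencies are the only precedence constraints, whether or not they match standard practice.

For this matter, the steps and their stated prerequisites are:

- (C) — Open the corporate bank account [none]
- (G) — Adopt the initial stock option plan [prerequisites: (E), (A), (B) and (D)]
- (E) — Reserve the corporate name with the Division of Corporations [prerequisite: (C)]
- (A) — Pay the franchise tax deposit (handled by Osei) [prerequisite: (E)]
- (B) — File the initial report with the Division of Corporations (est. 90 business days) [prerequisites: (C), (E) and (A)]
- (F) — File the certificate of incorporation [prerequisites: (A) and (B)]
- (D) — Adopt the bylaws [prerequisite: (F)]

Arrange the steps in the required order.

(C), (E), (A), (B), (F), (D), (G)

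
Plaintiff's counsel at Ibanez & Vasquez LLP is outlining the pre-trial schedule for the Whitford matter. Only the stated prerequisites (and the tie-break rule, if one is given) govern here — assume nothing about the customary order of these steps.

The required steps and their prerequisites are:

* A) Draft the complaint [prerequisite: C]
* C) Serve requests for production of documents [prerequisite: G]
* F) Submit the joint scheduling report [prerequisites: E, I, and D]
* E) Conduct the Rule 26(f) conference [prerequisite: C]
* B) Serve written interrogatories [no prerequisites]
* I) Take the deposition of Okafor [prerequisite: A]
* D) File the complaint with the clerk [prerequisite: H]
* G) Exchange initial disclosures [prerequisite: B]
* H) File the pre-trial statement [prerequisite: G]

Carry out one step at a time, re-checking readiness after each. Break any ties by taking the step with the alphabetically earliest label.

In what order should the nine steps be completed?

B G C A E H D I F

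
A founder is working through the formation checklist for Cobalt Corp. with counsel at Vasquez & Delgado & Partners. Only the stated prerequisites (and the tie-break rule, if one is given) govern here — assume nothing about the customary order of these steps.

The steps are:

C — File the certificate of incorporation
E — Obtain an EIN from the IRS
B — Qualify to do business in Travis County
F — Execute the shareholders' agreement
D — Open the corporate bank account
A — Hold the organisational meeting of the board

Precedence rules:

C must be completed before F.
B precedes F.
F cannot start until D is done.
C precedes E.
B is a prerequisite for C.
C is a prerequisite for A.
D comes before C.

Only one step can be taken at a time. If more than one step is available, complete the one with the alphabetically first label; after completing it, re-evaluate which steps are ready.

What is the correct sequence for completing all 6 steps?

B → D → C → A → E → F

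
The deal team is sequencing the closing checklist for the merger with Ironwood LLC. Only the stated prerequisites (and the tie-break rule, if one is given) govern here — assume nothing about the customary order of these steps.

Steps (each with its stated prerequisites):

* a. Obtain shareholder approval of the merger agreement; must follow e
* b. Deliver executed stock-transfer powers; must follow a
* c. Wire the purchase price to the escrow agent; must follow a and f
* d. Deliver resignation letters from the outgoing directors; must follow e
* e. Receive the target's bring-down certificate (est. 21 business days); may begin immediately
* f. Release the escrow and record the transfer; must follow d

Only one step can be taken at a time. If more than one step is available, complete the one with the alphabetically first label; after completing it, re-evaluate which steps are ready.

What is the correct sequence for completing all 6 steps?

e, a, b, d, f, c

Only e has no prerequisites, so it is first.
a and d are both available; a has the earlier label → a.
Ready: b and d. b has the earlier label → b.
d needed e, now all done → d.
That leaves f as the only ready step → f.
c needed a and f, now all done → c.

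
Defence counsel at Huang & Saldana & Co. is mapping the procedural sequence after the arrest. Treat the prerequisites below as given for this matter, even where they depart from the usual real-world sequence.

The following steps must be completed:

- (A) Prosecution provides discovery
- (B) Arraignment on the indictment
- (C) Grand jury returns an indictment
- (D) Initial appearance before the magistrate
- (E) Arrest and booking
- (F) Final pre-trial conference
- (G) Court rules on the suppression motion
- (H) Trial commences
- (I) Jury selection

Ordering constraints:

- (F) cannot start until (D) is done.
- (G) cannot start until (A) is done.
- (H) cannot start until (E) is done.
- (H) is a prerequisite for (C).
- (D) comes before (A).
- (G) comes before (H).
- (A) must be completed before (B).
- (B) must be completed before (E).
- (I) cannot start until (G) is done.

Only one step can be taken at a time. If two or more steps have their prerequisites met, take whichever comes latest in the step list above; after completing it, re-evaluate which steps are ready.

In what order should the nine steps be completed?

(D) is the only step with nothing outstanding, so it goes first.
(F) and (A) are both available; (F) is listed later → (F).
(A) is the only step now ready → (A).
Ready: (G) and (B). (G) is listed later → (G).
Now (I) and (B) have their prerequisites met. (I) is listed later, so (I) next.
That leaves (B) as the only ready step → (B).
(E) is the only step now ready → (E).
(H) needed (G) and (E), now all done → (H).
(C) needed (H), now all done → (C).

(D) (F) (A) (G) (I) (B) (E) (H) (C)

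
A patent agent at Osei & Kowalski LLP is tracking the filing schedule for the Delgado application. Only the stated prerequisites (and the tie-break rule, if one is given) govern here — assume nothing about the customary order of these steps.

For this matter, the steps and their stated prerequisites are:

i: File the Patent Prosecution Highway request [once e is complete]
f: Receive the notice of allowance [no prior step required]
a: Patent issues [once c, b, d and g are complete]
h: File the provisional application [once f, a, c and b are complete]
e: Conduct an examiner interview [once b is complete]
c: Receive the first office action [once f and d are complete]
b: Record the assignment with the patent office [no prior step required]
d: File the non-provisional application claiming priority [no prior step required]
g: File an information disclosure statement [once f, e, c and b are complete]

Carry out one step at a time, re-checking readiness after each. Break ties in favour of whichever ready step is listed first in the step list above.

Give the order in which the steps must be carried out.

f, b and d have no prerequisites; f is listed earlier, so f is first.
b and d are both available; b is listed earlier → b.
Ready: e and d. e is listed earlier → e.
i and d are both available; i is listed earlier → i.
Next only d has its prerequisites met → d.
That leaves c as the only ready step → c.
g is the only step now ready → g.
a is the only step now ready → a.
h is the only step now ready → h.

f → b → e → i → d → c → g → a → h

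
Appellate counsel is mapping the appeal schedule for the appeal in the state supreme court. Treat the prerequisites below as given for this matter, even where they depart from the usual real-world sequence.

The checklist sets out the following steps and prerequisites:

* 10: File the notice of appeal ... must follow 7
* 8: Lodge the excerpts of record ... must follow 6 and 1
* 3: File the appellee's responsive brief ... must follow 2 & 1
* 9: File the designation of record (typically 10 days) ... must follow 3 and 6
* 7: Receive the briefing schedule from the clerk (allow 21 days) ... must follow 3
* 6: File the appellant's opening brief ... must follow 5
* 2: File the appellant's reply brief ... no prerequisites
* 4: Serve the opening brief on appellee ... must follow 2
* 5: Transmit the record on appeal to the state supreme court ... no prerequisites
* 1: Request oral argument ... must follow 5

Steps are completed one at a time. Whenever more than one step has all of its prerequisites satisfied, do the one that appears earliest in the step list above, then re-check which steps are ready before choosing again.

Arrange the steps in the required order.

2 4 5 6 1 8 3 9 7 10

2 and 5 have no prerequisites; 2 is listed earlier, so 2 is first.
Now 4 and 5 have their prerequisites met. 4 is listed earlier, so 4 next.
Next only 5 has its prerequisites met → 5.
Now 6 and 1 have their prerequisites met. 6 is listed earlier, so 6 next.
1 needed 5, now all done → 1.
8 and 3 are both available; 8 is listed earlier → 8.
3 is the only step now ready → 3.
Ready: 9 and 7. 9 is listed earlier → 9.
7 needed 3, now all done → 7.
10 is the only step now ready → 10.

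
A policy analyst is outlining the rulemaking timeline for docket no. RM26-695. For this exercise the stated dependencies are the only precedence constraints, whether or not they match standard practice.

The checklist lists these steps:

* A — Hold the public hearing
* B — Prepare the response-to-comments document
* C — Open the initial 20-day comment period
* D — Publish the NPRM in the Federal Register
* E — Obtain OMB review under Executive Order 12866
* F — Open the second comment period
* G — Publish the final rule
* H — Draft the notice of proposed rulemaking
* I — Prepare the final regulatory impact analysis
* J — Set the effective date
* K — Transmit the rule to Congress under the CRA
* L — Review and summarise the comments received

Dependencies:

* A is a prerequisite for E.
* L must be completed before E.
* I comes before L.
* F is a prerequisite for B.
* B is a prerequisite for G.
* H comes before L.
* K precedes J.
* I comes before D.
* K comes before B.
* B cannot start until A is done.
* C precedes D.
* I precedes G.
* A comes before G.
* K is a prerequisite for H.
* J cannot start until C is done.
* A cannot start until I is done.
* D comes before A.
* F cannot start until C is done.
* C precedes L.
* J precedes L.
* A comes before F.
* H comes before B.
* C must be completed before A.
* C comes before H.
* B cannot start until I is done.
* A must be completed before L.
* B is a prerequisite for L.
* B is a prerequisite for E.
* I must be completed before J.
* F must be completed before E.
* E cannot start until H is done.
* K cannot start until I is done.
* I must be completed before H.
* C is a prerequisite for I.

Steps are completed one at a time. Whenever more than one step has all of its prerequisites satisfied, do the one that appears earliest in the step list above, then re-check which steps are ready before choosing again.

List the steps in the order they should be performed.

Only C has no prerequisites, so it is first.
I needed C, now all done → I.
Ready: D and K. D is listed earlier → D.
A and K are both available; A is listed earlier → A.
F now also ready, so the ready set is {F, K}; F is listed earlier → F.
K needed I, now all done → K.
Now H and J have their prerequisites met. H is listed earlier, so H next.
B now also ready, so the ready set is {B, J}; B is listed earlier → B.
G now also ready, so the ready set is {G, J}; G is listed earlier → G.
That leaves J as the only ready step → J.
L is the only step now ready → L.
That leaves E as the only ready step → E.

C I D A F K H B G J L E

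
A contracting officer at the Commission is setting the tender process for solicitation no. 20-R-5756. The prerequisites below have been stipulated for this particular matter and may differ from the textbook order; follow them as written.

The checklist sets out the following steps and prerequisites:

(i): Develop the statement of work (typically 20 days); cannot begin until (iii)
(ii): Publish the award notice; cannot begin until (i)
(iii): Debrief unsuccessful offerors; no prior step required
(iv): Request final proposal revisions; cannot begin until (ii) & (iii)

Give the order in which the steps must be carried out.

(iii) → (i) → (ii) → (iv)

Only (iii) has no prerequisites, so it is first.
(i) needed (iii), now all done → (i).
(ii) needed (i), now all done → (ii).
(iv) is the only step now ready → (iv).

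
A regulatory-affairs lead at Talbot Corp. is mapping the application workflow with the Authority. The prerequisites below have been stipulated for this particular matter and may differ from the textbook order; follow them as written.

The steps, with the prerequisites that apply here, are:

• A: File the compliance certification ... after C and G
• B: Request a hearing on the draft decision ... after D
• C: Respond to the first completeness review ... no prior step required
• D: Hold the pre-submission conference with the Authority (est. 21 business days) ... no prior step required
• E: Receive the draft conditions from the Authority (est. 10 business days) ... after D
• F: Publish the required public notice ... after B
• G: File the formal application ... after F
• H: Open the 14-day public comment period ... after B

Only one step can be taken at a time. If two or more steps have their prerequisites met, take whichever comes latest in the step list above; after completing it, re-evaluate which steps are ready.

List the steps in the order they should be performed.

D E C B H F G A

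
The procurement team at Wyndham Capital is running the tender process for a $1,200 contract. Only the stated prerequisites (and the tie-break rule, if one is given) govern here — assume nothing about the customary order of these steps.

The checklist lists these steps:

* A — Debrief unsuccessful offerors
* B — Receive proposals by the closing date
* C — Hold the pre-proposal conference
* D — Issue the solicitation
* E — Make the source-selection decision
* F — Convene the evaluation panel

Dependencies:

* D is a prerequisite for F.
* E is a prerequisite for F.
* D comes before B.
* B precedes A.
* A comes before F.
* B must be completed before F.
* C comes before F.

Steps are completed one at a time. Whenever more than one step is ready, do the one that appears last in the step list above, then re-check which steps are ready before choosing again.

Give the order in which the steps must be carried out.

E → D → C → B → A → F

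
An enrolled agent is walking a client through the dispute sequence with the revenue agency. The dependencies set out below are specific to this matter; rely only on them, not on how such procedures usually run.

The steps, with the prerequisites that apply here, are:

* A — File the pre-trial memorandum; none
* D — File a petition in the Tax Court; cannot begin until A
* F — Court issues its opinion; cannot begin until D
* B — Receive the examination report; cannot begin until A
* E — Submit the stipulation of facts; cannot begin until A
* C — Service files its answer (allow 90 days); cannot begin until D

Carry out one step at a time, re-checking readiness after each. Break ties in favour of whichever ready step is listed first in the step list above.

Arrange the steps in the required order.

Only A has no prerequisites, so it is first.
D, B and E are all available; D is listed earlier → D.
F and C now also ready, so the ready set is {F, B, E, C}; F is listed earlier → F.
Now B, E and C have their prerequisites met. B is listed earlier, so B next.
Ready: E and C. E is listed earlier → E.
C needed D, now all done → C.

A → D → F → B → E → C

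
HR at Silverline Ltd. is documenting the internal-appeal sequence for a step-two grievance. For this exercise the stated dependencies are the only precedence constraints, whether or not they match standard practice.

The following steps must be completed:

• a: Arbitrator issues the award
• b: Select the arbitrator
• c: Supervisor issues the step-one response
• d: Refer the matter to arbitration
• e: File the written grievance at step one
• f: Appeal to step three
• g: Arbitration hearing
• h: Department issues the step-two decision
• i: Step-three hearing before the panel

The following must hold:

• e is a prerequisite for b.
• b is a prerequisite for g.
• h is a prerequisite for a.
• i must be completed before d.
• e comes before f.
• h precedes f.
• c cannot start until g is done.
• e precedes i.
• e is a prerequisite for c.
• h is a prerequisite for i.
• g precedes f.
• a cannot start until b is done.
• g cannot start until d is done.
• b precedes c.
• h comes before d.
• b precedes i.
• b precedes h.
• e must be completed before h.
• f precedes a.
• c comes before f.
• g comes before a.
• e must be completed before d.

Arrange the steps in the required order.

e → b → h → i → d → g → c → f → a

e has no prerequisites → e first.
b is the only step now ready → b.
That leaves h as the only ready step → h.
i is the only step now ready → i.
That leaves d as the only ready step → d.
Next only g has its prerequisites met → g.
c needed b, e and g, now all done → c.
That leaves f as the only ready step → f.
a needed b, f, g and h, now all done → a.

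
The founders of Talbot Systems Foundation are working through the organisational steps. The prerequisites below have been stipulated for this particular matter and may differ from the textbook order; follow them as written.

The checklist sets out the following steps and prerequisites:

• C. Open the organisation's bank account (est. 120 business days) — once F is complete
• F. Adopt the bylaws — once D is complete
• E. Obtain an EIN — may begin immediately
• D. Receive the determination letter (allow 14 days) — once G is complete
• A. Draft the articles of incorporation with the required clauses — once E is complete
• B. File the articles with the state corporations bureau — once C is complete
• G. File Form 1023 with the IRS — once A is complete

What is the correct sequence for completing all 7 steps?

E, A, G, D, F, C, B

E has no prerequisites → E first.
A needed E, now all done → A.
G needed A, now all done → G.
D needed G, now all done → D.
F needed D, now all done → F.
Next only C has its prerequisites met → C.
B is the only step now ready → B.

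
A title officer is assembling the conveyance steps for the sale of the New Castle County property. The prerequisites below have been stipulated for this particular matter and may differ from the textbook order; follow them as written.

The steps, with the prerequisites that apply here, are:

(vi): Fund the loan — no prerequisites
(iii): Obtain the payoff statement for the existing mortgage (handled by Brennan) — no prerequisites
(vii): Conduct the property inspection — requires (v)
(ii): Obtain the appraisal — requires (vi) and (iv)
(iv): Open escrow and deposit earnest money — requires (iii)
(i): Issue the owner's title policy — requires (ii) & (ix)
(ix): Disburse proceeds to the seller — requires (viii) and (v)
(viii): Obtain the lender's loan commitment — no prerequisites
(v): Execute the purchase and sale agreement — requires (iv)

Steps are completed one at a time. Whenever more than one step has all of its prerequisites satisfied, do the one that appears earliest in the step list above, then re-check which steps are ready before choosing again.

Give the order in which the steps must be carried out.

(vi), (iii), (iv), (ii), (viii), (v), (vii), (ix), (i)

Nothing is required for (vi), (iii) and (viii). (vi) is listed earlier → (vi) first.
Ready: (iii) and (viii). (iii) is listed earlier → (iii).
Now (iv) and (viii) have their prerequisites met. (iv) is listed earlier, so (iv) next.
(ii) and (v) now also ready, so the ready set is {(ii), (viii), (v)}; (ii) is listed earlier → (ii).
Now (viii) and (v) have their prerequisites met. (viii) is listed earlier, so (viii) next.
(v) needed (iv), now all done → (v).
(vii) and (ix) are both available; (vii) is listed earlier → (vii).
(ix) needed (viii) and (v), now all done → (ix).
(i) needed (ii) and (ix), now all done → (i).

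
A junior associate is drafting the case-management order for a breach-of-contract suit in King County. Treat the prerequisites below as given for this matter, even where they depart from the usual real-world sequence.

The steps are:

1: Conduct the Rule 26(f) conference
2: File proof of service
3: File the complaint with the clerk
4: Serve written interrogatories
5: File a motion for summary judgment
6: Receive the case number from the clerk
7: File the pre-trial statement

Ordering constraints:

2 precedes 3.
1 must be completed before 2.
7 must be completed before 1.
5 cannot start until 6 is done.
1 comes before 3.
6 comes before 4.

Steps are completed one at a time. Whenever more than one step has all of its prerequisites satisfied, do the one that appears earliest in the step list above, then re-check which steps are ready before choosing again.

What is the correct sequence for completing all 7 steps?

6, 4, 5, 7, 1, 2, 3

6 and 7 have no prerequisites; 6 is listed earlier, so 6 is first.
4 and 5 now also ready, so the ready set is {4, 5, 7}; 4 is listed earlier → 4.
5 and 7 are both available; 5 is listed earlier → 5.
7 is the only step now ready → 7.
That leaves 1 as the only ready step → 1.
That leaves 2 as the only ready step → 2.
3 needed 1 and 2, now all done → 3.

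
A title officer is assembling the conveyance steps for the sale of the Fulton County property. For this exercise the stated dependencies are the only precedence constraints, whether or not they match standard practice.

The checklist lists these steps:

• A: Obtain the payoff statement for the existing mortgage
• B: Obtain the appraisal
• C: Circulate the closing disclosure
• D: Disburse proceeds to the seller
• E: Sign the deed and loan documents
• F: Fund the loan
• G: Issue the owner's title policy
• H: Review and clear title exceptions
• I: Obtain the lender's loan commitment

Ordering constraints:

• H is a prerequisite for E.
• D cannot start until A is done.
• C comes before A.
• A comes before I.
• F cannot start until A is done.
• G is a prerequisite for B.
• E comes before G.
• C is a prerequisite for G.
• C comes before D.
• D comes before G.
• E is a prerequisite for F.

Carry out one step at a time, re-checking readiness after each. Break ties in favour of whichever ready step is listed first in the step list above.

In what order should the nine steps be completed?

Nothing is required for C and H. C is listed earlier → C first.
A now also ready, so the ready set is {A, H}; A is listed earlier → A.
Ready: D, H and I. D is listed earlier → D.
H and I are both available; H is listed earlier → H.
E and I are both available; E is listed earlier → E.
Now F, G and I have their prerequisites met. F is listed earlier, so F next.
Now G and I have their prerequisites met. G is listed earlier, so G next.
B now also ready, so the ready set is {B, I}; B is listed earlier → B.
I needed A, now all done → I.

C → A → D → H → E → F → G → B → I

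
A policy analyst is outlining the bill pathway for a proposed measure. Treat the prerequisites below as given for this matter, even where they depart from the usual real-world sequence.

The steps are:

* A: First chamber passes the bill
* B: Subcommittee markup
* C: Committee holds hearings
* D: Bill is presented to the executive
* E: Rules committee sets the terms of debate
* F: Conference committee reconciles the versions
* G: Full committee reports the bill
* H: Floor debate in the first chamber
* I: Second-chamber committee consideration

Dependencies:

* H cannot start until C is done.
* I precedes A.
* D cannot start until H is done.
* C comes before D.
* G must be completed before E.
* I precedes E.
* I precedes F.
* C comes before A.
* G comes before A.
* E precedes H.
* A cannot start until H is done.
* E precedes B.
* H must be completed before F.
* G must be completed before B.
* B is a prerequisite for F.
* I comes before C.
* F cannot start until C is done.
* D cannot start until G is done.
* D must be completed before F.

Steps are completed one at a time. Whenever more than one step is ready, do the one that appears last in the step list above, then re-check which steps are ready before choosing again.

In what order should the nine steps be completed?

I, G, E, C, H, D, B, F, A

I and G have no prerequisites; I is listed later, so I is first.
C now also ready, so the ready set is {G, C}; G is listed later → G.
Now E and C have their prerequisites met. E is listed later, so E next.
B now also ready, so the ready set is {C, B}; C is listed later → C.
H and B are both available; H is listed later → H.
D and A now also ready, so the ready set is {D, B, A}; D is listed later → D.
B and A are both available; B is listed later → B.
F now also ready, so the ready set is {F, A}; F is listed later → F.
That leaves A as the only ready step → A.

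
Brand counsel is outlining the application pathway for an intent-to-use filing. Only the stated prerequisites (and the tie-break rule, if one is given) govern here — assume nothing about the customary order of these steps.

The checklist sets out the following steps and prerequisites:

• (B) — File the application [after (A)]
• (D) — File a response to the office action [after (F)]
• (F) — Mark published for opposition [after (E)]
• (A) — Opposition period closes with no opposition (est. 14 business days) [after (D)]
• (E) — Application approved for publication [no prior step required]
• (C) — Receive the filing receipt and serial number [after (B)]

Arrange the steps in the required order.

(E) → (F) → (D) → (A) → (B) → (C)

(E) is the only step with nothing outstanding, so it goes first.
(F) is the only step now ready → (F).
Next only (D) has its prerequisites met → (D).
(A) needed (D), now all done → (A).
(B) needed (A), now all done → (B).
(C) is the only step now ready → (C).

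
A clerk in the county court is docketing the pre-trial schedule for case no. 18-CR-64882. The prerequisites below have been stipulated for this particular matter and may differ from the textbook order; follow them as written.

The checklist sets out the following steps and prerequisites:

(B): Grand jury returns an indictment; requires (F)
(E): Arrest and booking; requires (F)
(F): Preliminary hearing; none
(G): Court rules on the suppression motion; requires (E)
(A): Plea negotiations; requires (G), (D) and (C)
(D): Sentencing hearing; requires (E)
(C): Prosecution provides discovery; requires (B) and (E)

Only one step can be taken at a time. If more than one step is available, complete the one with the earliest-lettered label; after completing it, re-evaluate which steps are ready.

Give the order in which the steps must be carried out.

Only (F) has no prerequisites, so it is first.
Now (B) and (E) have their prerequisites met. (B) has the earlier label, so (B) next.
That leaves (E) as the only ready step → (E).
Ready: (C), (D) and (G). (C) has the earlier label → (C).
Now (D) and (G) have their prerequisites met. (D) has the earlier label, so (D) next.
(G) needed (E), now all done → (G).
That leaves (A) as the only ready step → (A).

(F), (B), (E), (C), (D), (G), (A)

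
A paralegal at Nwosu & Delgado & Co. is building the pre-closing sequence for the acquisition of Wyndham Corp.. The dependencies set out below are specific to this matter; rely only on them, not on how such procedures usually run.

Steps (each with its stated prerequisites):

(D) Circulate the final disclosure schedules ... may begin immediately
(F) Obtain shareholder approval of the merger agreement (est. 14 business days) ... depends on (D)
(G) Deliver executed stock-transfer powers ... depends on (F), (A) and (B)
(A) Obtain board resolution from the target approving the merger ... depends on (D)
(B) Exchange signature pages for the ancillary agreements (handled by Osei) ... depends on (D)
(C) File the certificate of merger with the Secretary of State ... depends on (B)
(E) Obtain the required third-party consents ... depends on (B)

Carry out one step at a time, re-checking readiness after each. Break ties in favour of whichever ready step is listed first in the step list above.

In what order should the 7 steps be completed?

(D) → (F) → (A) → (B) → (G) → (C) → (E)

(D) has no prerequisites → (D) first.
Ready: (F), (A) and (B). (F) is listed earlier → (F).
Now (A) and (B) have their prerequisites met. (A) is listed earlier, so (A) next.
(B) needed (D), now all done → (B).
Ready: (G), (C) and (E). (G) is listed earlier → (G).
(C) and (E) are both available; (C) is listed earlier → (C).
That leaves (E) as the only ready step → (E).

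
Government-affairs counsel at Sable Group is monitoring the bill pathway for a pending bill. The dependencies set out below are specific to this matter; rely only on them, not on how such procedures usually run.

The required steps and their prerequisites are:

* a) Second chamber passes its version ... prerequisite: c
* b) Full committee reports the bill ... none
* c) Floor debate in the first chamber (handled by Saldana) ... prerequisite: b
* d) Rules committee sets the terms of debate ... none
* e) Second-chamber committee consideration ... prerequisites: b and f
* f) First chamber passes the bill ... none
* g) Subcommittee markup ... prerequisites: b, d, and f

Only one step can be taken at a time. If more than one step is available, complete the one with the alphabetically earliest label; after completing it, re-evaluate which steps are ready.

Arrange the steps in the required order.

b c a d f e g

b, d and f have no prerequisites; b has the earlier label, so b is first.
Ready: c, d and f. c has the earlier label → c.
a now also ready, so the ready set is {a, d, f}; a has the earlier label → a.
Ready: d and f. d has the earlier label → d.
f is the only step now ready → f.
e and g are both available; e has the earlier label → e.
g is the only step now ready → g.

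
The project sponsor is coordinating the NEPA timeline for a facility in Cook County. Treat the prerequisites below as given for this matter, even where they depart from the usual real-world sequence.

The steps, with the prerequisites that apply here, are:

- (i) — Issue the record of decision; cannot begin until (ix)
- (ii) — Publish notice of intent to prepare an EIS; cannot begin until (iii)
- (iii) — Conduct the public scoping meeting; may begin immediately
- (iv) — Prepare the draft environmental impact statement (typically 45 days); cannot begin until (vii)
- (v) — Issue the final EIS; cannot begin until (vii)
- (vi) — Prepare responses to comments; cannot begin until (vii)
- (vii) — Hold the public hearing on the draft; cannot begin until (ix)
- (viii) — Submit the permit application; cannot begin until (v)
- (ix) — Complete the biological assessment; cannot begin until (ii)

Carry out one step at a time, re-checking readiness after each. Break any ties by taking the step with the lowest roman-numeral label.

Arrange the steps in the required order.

(iii), (ii), (ix), (i), (vii), (iv), (v), (vi), (viii)

(iii) is the only step with nothing outstanding, so it goes first.
That leaves (ii) as the only ready step → (ii).
(ix) needed (ii), now all done → (ix).
Ready: (i) and (vii). (i) has the earlier label → (i).
(vii) needed (ix), now all done → (vii).
Now (iv), (v) and (vi) have their prerequisites met. (iv) has the earlier label, so (iv) next.
Now (v) and (vi) have their prerequisites met. (v) has the earlier label, so (v) next.
(viii) now also ready, so the ready set is {(vi), (viii)}; (vi) has the earlier label → (vi).
(viii) needed (v), now all done → (viii).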